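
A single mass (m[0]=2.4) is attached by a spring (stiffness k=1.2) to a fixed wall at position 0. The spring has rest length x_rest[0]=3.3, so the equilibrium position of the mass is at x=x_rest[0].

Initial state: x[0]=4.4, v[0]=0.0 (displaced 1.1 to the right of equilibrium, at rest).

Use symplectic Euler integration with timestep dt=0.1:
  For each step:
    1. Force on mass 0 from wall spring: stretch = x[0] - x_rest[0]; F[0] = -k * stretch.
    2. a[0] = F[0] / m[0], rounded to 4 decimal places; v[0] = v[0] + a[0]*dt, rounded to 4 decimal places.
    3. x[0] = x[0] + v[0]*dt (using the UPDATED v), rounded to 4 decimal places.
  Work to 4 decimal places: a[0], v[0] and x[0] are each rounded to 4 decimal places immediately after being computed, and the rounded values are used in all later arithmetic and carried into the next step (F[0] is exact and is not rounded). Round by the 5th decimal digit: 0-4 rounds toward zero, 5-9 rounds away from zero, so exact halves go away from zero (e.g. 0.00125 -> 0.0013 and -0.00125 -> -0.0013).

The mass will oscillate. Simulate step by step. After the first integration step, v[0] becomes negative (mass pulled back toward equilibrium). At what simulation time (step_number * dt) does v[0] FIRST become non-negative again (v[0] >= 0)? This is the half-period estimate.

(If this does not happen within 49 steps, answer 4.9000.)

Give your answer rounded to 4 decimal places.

Answer: 4.5000

Derivation:
Step 0: x=[4.4000] v=[0.0000]
Step 1: x=[4.3945] v=[-0.0550]
Step 2: x=[4.3835] v=[-0.1097]
Step 3: x=[4.3671] v=[-0.1639]
Step 4: x=[4.3454] v=[-0.2173]
Step 5: x=[4.3184] v=[-0.2696]
Step 6: x=[4.2864] v=[-0.3205]
Step 7: x=[4.2494] v=[-0.3698]
Step 8: x=[4.2077] v=[-0.4173]
Step 9: x=[4.1614] v=[-0.4627]
Step 10: x=[4.1108] v=[-0.5058]
Step 11: x=[4.0562] v=[-0.5463]
Step 12: x=[3.9978] v=[-0.5841]
Step 13: x=[3.9359] v=[-0.6190]
Step 14: x=[3.8708] v=[-0.6508]
Step 15: x=[3.8029] v=[-0.6793]
Step 16: x=[3.7325] v=[-0.7045]
Step 17: x=[3.6599] v=[-0.7261]
Step 18: x=[3.5855] v=[-0.7441]
Step 19: x=[3.5097] v=[-0.7584]
Step 20: x=[3.4328] v=[-0.7689]
Step 21: x=[3.3553] v=[-0.7755]
Step 22: x=[3.2775] v=[-0.7783]
Step 23: x=[3.1998] v=[-0.7772]
Step 24: x=[3.1226] v=[-0.7722]
Step 25: x=[3.0463] v=[-0.7633]
Step 26: x=[2.9712] v=[-0.7506]
Step 27: x=[2.8978] v=[-0.7342]
Step 28: x=[2.8264] v=[-0.7141]
Step 29: x=[2.7574] v=[-0.6904]
Step 30: x=[2.6911] v=[-0.6633]
Step 31: x=[2.6278] v=[-0.6329]
Step 32: x=[2.5679] v=[-0.5993]
Step 33: x=[2.5116] v=[-0.5627]
Step 34: x=[2.4593] v=[-0.5233]
Step 35: x=[2.4112] v=[-0.4813]
Step 36: x=[2.3675] v=[-0.4369]
Step 37: x=[2.3285] v=[-0.3903]
Step 38: x=[2.2943] v=[-0.3417]
Step 39: x=[2.2652] v=[-0.2914]
Step 40: x=[2.2412] v=[-0.2397]
Step 41: x=[2.2225] v=[-0.1868]
Step 42: x=[2.2092] v=[-0.1329]
Step 43: x=[2.2014] v=[-0.0784]
Step 44: x=[2.1991] v=[-0.0235]
Step 45: x=[2.2023] v=[0.0316]
First v>=0 after going negative at step 45, time=4.5000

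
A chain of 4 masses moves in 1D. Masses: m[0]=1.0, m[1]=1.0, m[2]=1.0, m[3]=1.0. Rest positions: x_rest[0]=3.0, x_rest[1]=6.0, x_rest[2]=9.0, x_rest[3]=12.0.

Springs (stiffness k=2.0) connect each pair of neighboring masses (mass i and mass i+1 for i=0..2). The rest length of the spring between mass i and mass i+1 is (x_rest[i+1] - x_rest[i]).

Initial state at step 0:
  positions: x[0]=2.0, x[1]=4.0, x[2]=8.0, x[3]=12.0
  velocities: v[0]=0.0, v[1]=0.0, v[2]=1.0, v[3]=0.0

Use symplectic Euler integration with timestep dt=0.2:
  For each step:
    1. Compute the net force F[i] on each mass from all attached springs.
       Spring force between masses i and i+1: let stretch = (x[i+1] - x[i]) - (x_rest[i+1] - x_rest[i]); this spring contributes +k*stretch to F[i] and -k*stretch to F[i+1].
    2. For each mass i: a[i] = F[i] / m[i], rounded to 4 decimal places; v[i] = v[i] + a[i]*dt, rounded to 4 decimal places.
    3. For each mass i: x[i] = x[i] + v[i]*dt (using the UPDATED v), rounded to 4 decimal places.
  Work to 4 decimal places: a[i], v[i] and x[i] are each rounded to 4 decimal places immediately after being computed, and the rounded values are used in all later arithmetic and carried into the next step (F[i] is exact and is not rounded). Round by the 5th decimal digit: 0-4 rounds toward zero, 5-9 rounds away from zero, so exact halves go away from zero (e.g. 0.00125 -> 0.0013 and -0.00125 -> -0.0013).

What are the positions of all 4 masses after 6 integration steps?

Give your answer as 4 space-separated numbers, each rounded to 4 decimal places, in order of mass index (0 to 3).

Answer: 1.4130 5.9736 8.6794 11.1341

Derivation:
Step 0: x=[2.0000 4.0000 8.0000 12.0000] v=[0.0000 0.0000 1.0000 0.0000]
Step 1: x=[1.9200 4.1600 8.2000 11.9200] v=[-0.4000 0.8000 1.0000 -0.4000]
Step 2: x=[1.7792 4.4640 8.3744 11.7824] v=[-0.7040 1.5200 0.8720 -0.6880]
Step 3: x=[1.6132 4.8660 8.5086 11.6122] v=[-0.8301 2.0102 0.6710 -0.8512]
Step 4: x=[1.4674 5.2992 8.5997 11.4337] v=[-0.7290 2.1661 0.4554 -0.8926]
Step 5: x=[1.3881 5.6899 8.6535 11.2685] v=[-0.3963 1.9536 0.2688 -0.8262]
Step 6: x=[1.4130 5.9736 8.6794 11.1341] v=[0.1244 1.4183 0.1294 -0.6722]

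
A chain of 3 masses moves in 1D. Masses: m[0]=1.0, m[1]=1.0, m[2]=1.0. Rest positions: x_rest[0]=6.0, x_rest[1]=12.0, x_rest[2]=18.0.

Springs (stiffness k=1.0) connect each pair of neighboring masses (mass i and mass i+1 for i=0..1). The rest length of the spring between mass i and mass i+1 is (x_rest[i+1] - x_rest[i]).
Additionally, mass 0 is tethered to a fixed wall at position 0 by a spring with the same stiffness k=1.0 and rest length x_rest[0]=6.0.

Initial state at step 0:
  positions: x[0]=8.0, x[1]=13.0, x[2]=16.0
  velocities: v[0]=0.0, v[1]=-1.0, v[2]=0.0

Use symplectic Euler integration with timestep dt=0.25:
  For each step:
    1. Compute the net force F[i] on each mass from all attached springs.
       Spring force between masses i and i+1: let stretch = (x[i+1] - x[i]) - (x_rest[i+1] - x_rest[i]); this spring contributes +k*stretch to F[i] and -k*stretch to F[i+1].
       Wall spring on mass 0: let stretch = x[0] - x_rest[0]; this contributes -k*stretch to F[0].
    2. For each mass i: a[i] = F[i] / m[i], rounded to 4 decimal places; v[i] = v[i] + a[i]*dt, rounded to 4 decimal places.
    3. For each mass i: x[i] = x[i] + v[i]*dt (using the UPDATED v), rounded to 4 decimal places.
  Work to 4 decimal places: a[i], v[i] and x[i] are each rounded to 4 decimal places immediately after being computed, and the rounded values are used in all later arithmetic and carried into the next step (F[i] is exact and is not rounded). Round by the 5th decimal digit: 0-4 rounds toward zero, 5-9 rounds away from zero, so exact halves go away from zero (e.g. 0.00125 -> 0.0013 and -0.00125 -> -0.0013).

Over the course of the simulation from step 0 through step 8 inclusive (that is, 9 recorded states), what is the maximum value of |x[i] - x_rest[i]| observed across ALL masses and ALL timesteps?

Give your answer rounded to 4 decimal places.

Step 0: x=[8.0000 13.0000 16.0000] v=[0.0000 -1.0000 0.0000]
Step 1: x=[7.8125 12.6250 16.1875] v=[-0.7500 -1.5000 0.7500]
Step 2: x=[7.4375 12.1719 16.5274] v=[-1.5000 -1.8125 1.3594]
Step 3: x=[6.8936 11.6951 16.9700] v=[-2.1758 -1.9072 1.7705]
Step 4: x=[6.2189 11.2479 17.4580] v=[-2.6988 -1.7889 1.9518]
Step 5: x=[5.4698 10.8745 17.9328] v=[-2.9963 -1.4936 1.8993]
Step 6: x=[4.7167 10.6045 18.3415] v=[-3.0126 -1.0802 1.6347]
Step 7: x=[4.0368 10.4500 18.6416] v=[-2.7198 -0.6179 1.2005]
Step 8: x=[3.5054 10.4067 18.8048] v=[-2.1257 -0.1733 0.6526]
Max displacement = 2.4946

Answer: 2.4946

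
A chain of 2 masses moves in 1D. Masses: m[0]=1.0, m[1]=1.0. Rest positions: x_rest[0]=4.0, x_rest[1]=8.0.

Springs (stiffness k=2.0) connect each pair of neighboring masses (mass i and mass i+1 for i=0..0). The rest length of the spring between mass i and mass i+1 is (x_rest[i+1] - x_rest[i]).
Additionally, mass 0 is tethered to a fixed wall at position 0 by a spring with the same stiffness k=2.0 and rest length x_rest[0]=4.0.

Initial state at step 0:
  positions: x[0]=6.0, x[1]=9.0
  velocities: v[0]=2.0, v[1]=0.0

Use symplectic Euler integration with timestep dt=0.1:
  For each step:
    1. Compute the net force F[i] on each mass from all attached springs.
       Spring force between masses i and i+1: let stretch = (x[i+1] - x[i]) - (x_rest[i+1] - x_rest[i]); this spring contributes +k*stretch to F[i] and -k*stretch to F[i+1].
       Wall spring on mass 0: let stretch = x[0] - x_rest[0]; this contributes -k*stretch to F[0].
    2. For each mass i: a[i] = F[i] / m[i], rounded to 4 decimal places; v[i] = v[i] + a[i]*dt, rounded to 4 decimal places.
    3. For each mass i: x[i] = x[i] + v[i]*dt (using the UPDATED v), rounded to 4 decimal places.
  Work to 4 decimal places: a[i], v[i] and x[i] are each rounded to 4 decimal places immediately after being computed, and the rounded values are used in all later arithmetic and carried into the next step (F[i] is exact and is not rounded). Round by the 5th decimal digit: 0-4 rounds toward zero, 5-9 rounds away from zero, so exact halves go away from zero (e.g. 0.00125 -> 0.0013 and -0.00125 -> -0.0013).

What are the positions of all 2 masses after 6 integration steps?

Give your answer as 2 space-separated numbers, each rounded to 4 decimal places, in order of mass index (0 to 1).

Answer: 5.8659 9.4422

Derivation:
Step 0: x=[6.0000 9.0000] v=[2.0000 0.0000]
Step 1: x=[6.1400 9.0200] v=[1.4000 0.2000]
Step 2: x=[6.2148 9.0624] v=[0.7480 0.4240]
Step 3: x=[6.2223 9.1279] v=[0.0746 0.6545]
Step 4: x=[6.1634 9.2152] v=[-0.5887 0.8734]
Step 5: x=[6.0423 9.3215] v=[-1.2110 1.0630]
Step 6: x=[5.8659 9.4422] v=[-1.7636 1.2072]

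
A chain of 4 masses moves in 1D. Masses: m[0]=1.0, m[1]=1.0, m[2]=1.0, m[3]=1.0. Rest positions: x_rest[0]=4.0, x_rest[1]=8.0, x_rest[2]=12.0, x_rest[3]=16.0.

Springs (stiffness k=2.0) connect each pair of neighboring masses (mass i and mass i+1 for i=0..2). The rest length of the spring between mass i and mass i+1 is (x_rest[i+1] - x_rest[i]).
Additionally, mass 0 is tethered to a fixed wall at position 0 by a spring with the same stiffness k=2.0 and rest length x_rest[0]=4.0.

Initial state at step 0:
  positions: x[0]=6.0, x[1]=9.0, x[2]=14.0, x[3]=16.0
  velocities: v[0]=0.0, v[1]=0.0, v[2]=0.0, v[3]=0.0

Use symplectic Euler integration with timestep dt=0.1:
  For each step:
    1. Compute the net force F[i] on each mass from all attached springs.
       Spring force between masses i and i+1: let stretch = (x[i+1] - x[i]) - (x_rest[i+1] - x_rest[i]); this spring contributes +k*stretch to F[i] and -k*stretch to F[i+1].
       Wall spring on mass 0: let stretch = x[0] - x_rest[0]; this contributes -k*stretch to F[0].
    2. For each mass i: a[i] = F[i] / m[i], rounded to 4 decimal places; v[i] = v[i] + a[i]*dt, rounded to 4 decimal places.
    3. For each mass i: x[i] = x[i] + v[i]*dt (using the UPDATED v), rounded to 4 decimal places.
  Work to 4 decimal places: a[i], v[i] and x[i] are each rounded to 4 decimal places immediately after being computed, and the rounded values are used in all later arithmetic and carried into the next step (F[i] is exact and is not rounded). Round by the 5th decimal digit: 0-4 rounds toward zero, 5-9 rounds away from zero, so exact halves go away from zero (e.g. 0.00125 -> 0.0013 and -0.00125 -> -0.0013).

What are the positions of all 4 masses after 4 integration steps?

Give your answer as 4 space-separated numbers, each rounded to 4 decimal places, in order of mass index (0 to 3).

Answer: 5.4466 9.3421 13.4580 16.3708

Derivation:
Step 0: x=[6.0000 9.0000 14.0000 16.0000] v=[0.0000 0.0000 0.0000 0.0000]
Step 1: x=[5.9400 9.0400 13.9400 16.0400] v=[-0.6000 0.4000 -0.6000 0.4000]
Step 2: x=[5.8232 9.1160 13.8240 16.1180] v=[-1.1680 0.7600 -1.1600 0.7800]
Step 3: x=[5.6558 9.2203 13.6597 16.2301] v=[-1.6741 1.0430 -1.6428 1.1212]
Step 4: x=[5.4466 9.3421 13.4580 16.3708] v=[-2.0924 1.2180 -2.0166 1.4071]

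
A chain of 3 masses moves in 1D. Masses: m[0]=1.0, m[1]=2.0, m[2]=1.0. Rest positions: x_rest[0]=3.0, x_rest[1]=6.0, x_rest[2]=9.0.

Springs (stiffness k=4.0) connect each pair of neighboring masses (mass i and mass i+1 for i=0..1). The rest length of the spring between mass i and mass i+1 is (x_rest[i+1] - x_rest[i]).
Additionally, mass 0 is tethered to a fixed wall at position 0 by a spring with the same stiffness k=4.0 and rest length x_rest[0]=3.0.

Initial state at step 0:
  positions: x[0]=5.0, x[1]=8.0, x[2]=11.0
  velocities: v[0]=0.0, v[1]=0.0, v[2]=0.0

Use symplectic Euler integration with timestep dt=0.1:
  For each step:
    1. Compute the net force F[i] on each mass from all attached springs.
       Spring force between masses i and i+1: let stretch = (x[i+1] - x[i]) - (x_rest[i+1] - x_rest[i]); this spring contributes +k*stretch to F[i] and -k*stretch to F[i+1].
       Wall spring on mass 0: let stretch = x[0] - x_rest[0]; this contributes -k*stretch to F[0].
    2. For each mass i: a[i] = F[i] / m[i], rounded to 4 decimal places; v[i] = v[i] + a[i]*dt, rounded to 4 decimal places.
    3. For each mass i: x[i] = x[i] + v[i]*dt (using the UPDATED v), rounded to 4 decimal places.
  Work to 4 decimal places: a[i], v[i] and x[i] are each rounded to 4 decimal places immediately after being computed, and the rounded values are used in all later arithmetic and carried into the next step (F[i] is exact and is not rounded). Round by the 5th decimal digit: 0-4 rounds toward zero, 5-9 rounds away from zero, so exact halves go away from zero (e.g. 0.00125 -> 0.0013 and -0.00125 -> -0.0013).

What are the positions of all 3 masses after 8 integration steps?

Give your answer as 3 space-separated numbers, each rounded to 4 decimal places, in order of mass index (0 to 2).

Answer: 3.2230 7.7431 10.9751

Derivation:
Step 0: x=[5.0000 8.0000 11.0000] v=[0.0000 0.0000 0.0000]
Step 1: x=[4.9200 8.0000 11.0000] v=[-0.8000 0.0000 0.0000]
Step 2: x=[4.7664 7.9984 11.0000] v=[-1.5360 -0.0160 0.0000]
Step 3: x=[4.5514 7.9922 10.9999] v=[-2.1498 -0.0621 -0.0006]
Step 4: x=[4.2920 7.9773 10.9995] v=[-2.5940 -0.1487 -0.0037]
Step 5: x=[4.0083 7.9492 10.9982] v=[-2.8367 -0.2813 -0.0126]
Step 6: x=[3.7219 7.9032 10.9950] v=[-2.8637 -0.4597 -0.0322]
Step 7: x=[3.4539 7.8354 10.9881] v=[-2.6799 -0.6776 -0.0689]
Step 8: x=[3.2230 7.7431 10.9751] v=[-2.3089 -0.9234 -0.1300]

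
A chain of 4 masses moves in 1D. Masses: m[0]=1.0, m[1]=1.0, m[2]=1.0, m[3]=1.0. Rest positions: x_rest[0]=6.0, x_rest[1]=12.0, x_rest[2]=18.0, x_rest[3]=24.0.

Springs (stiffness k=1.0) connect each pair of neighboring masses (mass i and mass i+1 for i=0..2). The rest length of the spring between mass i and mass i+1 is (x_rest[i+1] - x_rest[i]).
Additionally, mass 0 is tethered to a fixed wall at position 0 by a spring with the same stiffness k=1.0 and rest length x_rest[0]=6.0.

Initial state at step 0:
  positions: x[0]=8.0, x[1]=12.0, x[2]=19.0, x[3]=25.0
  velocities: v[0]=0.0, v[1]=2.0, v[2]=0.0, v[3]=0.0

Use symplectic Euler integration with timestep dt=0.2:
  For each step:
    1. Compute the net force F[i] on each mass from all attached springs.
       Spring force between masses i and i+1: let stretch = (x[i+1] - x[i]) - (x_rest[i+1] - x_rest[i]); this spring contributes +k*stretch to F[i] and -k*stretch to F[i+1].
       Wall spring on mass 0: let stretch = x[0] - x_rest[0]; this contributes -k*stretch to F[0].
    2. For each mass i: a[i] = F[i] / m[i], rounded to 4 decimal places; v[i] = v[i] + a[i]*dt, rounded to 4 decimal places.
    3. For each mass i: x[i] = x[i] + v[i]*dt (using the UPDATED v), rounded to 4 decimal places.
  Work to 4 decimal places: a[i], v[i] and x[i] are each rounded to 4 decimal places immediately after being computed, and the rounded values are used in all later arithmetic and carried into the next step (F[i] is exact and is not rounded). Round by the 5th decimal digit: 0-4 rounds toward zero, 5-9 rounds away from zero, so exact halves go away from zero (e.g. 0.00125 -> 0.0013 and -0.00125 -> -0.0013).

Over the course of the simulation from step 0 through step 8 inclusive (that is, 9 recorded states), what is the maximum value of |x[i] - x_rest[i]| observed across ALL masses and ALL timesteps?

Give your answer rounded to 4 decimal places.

Answer: 3.0349

Derivation:
Step 0: x=[8.0000 12.0000 19.0000 25.0000] v=[0.0000 2.0000 0.0000 0.0000]
Step 1: x=[7.8400 12.5200 18.9600 25.0000] v=[-0.8000 2.6000 -0.2000 0.0000]
Step 2: x=[7.5536 13.1104 18.9040 24.9984] v=[-1.4320 2.9520 -0.2800 -0.0080]
Step 3: x=[7.1873 13.7103 18.8600 24.9930] v=[-1.8314 2.9994 -0.2198 -0.0269]
Step 4: x=[6.7944 14.2552 18.8554 24.9823] v=[-1.9643 2.7247 -0.0231 -0.0535]
Step 5: x=[6.4282 14.6857 18.9118 24.9665] v=[-1.8310 2.1526 0.2822 -0.0789]
Step 6: x=[6.1352 14.9550 19.0414 24.9485] v=[-1.4651 1.3463 0.6479 -0.0898]
Step 7: x=[5.9496 15.0349 19.2438 24.9343] v=[-0.9282 0.3996 1.0120 -0.0712]
Step 8: x=[5.8894 14.9198 19.5055 24.9324] v=[-0.3011 -0.5757 1.3083 -0.0093]
Max displacement = 3.0349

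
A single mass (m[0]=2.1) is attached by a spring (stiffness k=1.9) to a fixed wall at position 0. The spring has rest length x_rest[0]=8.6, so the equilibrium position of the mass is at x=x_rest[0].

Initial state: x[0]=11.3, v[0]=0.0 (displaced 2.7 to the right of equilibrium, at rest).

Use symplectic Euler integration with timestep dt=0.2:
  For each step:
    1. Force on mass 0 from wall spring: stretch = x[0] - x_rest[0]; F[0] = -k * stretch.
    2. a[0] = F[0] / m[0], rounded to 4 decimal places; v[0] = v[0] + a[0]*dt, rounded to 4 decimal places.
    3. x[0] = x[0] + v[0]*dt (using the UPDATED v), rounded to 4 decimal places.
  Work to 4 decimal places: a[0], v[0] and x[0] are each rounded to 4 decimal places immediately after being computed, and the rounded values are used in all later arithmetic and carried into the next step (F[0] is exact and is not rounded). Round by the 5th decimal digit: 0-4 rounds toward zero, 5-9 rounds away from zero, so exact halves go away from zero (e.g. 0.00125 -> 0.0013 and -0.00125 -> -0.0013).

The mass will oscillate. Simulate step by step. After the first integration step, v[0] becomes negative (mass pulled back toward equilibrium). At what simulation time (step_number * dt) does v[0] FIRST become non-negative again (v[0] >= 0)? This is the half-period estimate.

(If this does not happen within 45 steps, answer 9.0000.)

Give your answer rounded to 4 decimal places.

Answer: 3.4000

Derivation:
Step 0: x=[11.3000] v=[0.0000]
Step 1: x=[11.2023] v=[-0.4886]
Step 2: x=[11.0104] v=[-0.9595]
Step 3: x=[10.7313] v=[-1.3957]
Step 4: x=[10.3750] v=[-1.7814]
Step 5: x=[9.9545] v=[-2.1026]
Step 6: x=[9.4850] v=[-2.3477]
Step 7: x=[8.9834] v=[-2.5078]
Step 8: x=[8.4680] v=[-2.5772]
Step 9: x=[7.9573] v=[-2.5533]
Step 10: x=[7.4699] v=[-2.4370]
Step 11: x=[7.0234] v=[-2.2325]
Step 12: x=[6.6340] v=[-1.9472]
Step 13: x=[6.3157] v=[-1.5914]
Step 14: x=[6.0801] v=[-1.1781]
Step 15: x=[5.9357] v=[-0.7221]
Step 16: x=[5.8877] v=[-0.2400]
Step 17: x=[5.9379] v=[0.2508]
First v>=0 after going negative at step 17, time=3.4000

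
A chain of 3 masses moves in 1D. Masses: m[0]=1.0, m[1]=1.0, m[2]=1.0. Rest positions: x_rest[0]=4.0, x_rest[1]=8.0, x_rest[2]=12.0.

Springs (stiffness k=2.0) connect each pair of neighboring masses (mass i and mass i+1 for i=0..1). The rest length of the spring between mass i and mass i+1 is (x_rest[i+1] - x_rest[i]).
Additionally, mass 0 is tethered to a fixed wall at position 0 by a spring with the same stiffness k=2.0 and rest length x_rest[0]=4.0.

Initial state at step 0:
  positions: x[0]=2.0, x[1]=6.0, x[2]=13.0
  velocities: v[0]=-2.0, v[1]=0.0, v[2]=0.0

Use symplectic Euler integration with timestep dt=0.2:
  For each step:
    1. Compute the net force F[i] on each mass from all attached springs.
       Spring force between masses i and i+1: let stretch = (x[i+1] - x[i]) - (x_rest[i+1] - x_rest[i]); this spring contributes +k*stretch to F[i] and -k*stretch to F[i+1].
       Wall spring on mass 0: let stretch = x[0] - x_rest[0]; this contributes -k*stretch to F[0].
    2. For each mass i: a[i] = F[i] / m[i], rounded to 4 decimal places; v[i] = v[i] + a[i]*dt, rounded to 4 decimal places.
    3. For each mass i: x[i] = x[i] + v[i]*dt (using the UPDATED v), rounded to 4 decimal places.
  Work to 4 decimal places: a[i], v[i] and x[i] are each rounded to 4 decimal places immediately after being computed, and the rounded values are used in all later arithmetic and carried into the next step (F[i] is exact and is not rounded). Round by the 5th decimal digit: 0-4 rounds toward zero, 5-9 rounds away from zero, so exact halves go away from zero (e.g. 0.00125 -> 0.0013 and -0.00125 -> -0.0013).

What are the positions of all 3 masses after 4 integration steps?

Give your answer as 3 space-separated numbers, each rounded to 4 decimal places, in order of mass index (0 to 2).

Step 0: x=[2.0000 6.0000 13.0000] v=[-2.0000 0.0000 0.0000]
Step 1: x=[1.7600 6.2400 12.7600] v=[-1.2000 1.2000 -1.2000]
Step 2: x=[1.7376 6.6432 12.3184] v=[-0.1120 2.0160 -2.2080]
Step 3: x=[1.9686 7.1080 11.7428] v=[1.1552 2.3238 -2.8781]
Step 4: x=[2.4533 7.5324 11.1164] v=[2.4235 2.1220 -3.1320]

Answer: 2.4533 7.5324 11.1164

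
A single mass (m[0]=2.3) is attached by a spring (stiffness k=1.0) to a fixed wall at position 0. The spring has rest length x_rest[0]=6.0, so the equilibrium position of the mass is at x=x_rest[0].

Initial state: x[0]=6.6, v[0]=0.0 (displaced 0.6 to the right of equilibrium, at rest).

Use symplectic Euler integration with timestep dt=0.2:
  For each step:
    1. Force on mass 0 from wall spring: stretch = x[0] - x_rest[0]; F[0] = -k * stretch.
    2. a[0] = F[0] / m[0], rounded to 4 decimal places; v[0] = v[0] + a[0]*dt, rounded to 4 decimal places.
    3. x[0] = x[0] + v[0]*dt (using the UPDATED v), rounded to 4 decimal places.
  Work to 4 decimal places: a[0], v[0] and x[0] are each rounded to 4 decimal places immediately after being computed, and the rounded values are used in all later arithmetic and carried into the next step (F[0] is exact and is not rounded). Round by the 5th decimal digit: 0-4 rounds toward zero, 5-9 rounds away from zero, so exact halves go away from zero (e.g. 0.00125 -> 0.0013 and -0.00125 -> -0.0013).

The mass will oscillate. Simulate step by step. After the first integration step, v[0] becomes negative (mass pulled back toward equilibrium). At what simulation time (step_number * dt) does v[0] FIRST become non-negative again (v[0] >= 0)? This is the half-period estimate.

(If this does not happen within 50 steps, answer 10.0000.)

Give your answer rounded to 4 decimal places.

Answer: 4.8000

Derivation:
Step 0: x=[6.6000] v=[0.0000]
Step 1: x=[6.5896] v=[-0.0522]
Step 2: x=[6.5689] v=[-0.1035]
Step 3: x=[6.5383] v=[-0.1530]
Step 4: x=[6.4983] v=[-0.1998]
Step 5: x=[6.4497] v=[-0.2431]
Step 6: x=[6.3933] v=[-0.2822]
Step 7: x=[6.3300] v=[-0.3164]
Step 8: x=[6.2610] v=[-0.3451]
Step 9: x=[6.1874] v=[-0.3678]
Step 10: x=[6.1106] v=[-0.3841]
Step 11: x=[6.0319] v=[-0.3937]
Step 12: x=[5.9526] v=[-0.3965]
Step 13: x=[5.8741] v=[-0.3924]
Step 14: x=[5.7978] v=[-0.3815]
Step 15: x=[5.7250] v=[-0.3639]
Step 16: x=[5.6570] v=[-0.3400]
Step 17: x=[5.5950] v=[-0.3102]
Step 18: x=[5.5400] v=[-0.2750]
Step 19: x=[5.4930] v=[-0.2350]
Step 20: x=[5.4548] v=[-0.1909]
Step 21: x=[5.4261] v=[-0.1435]
Step 22: x=[5.4074] v=[-0.0936]
Step 23: x=[5.3990] v=[-0.0421]
Step 24: x=[5.4010] v=[0.0102]
First v>=0 after going negative at step 24, time=4.8000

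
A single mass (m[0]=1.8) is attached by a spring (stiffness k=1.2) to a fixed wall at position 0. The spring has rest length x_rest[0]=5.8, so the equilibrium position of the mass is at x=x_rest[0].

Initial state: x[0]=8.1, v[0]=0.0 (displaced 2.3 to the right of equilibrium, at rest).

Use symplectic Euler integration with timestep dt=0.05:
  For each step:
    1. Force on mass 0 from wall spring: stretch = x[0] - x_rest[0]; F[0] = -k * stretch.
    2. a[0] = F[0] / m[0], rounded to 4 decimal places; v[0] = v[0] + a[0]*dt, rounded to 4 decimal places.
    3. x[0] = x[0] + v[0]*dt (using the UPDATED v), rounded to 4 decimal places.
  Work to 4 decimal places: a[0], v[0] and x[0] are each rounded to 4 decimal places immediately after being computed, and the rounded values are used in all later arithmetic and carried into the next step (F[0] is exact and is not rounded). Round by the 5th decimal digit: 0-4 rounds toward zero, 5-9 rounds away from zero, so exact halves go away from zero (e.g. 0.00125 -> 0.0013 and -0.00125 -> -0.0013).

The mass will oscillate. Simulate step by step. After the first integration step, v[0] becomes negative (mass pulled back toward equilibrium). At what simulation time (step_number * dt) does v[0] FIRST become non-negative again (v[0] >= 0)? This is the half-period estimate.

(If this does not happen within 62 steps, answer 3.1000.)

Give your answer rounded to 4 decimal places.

Answer: 3.1000

Derivation:
Step 0: x=[8.1000] v=[0.0000]
Step 1: x=[8.0962] v=[-0.0767]
Step 2: x=[8.0885] v=[-0.1532]
Step 3: x=[8.0770] v=[-0.2295]
Step 4: x=[8.0617] v=[-0.3054]
Step 5: x=[8.0427] v=[-0.3808]
Step 6: x=[8.0199] v=[-0.4556]
Step 7: x=[7.9934] v=[-0.5296]
Step 8: x=[7.9633] v=[-0.6027]
Step 9: x=[7.9296] v=[-0.6748]
Step 10: x=[7.8923] v=[-0.7458]
Step 11: x=[7.8515] v=[-0.8155]
Step 12: x=[7.8073] v=[-0.8839]
Step 13: x=[7.7598] v=[-0.9508]
Step 14: x=[7.7090] v=[-1.0161]
Step 15: x=[7.6550] v=[-1.0797]
Step 16: x=[7.5979] v=[-1.1415]
Step 17: x=[7.5378] v=[-1.2014]
Step 18: x=[7.4748] v=[-1.2593]
Step 19: x=[7.4090] v=[-1.3151]
Step 20: x=[7.3406] v=[-1.3687]
Step 21: x=[7.2696] v=[-1.4201]
Step 22: x=[7.1961] v=[-1.4691]
Step 23: x=[7.1203] v=[-1.5156]
Step 24: x=[7.0423] v=[-1.5596]
Step 25: x=[6.9623] v=[-1.6010]
Step 26: x=[6.8803] v=[-1.6397]
Step 27: x=[6.7965] v=[-1.6757]
Step 28: x=[6.7111] v=[-1.7089]
Step 29: x=[6.6241] v=[-1.7393]
Step 30: x=[6.5358] v=[-1.7668]
Step 31: x=[6.4462] v=[-1.7913]
Step 32: x=[6.3556] v=[-1.8128]
Step 33: x=[6.2640] v=[-1.8313]
Step 34: x=[6.1717] v=[-1.8468]
Step 35: x=[6.0787] v=[-1.8592]
Step 36: x=[5.9853] v=[-1.8685]
Step 37: x=[5.8916] v=[-1.8747]
Step 38: x=[5.7977] v=[-1.8778]
Step 39: x=[5.7038] v=[-1.8777]
Step 40: x=[5.6101] v=[-1.8745]
Step 41: x=[5.5167] v=[-1.8682]
Step 42: x=[5.4238] v=[-1.8588]
Step 43: x=[5.3315] v=[-1.8463]
Step 44: x=[5.2400] v=[-1.8307]
Step 45: x=[5.1494] v=[-1.8120]
Step 46: x=[5.0599] v=[-1.7903]
Step 47: x=[4.9716] v=[-1.7656]
Step 48: x=[4.8847] v=[-1.7380]
Step 49: x=[4.7993] v=[-1.7075]
Step 50: x=[4.7156] v=[-1.6741]
Step 51: x=[4.6337] v=[-1.6380]
Step 52: x=[4.5537] v=[-1.5991]
Step 53: x=[4.4758] v=[-1.5576]
Step 54: x=[4.4001] v=[-1.5135]
Step 55: x=[4.3268] v=[-1.4668]
Step 56: x=[4.2559] v=[-1.4177]
Step 57: x=[4.1876] v=[-1.3662]
Step 58: x=[4.1220] v=[-1.3125]
Step 59: x=[4.0592] v=[-1.2566]
Step 60: x=[3.9993] v=[-1.1986]
Step 61: x=[3.9424] v=[-1.1386]
Step 62: x=[3.8886] v=[-1.0767]
v[0] did not become non-negative within 62 steps; using fallback time=3.1000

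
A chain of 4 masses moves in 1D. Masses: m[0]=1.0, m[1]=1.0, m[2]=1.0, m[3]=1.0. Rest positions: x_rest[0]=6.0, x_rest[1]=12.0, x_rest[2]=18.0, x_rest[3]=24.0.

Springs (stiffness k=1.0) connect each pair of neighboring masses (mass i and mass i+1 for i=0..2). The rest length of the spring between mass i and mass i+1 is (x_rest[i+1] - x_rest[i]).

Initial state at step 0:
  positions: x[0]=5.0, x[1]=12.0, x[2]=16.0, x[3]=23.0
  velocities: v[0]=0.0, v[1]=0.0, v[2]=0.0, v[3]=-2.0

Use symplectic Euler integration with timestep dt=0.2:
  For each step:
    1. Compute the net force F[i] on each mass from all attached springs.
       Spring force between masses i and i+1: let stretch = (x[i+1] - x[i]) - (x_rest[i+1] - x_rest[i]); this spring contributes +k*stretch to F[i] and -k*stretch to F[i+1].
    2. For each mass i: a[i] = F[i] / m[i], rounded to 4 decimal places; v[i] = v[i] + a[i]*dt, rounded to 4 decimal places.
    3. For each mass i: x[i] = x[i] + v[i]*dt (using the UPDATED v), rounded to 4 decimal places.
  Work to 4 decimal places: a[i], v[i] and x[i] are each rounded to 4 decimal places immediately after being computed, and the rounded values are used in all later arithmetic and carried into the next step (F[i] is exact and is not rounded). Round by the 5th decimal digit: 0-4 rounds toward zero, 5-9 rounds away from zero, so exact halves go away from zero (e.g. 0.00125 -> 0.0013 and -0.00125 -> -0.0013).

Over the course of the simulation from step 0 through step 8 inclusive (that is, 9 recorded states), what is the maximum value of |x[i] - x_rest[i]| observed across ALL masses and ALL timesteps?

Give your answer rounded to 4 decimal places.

Step 0: x=[5.0000 12.0000 16.0000 23.0000] v=[0.0000 0.0000 0.0000 -2.0000]
Step 1: x=[5.0400 11.8800 16.1200 22.5600] v=[0.2000 -0.6000 0.6000 -2.2000]
Step 2: x=[5.1136 11.6560 16.3280 22.1024] v=[0.3680 -1.1200 1.0400 -2.2880]
Step 3: x=[5.2089 11.3572 16.5801 21.6538] v=[0.4765 -1.4941 1.2605 -2.2429]
Step 4: x=[5.3101 11.0214 16.8262 21.2423] v=[0.5062 -1.6792 1.2307 -2.0576]
Step 5: x=[5.3998 10.6893 17.0168 20.8941] v=[0.4485 -1.6605 0.9530 -1.7408]
Step 6: x=[5.4611 10.3987 17.1094 20.6308] v=[0.3064 -1.4529 0.4630 -1.3163]
Step 7: x=[5.4799 10.1790 17.0744 20.4667] v=[0.0939 -1.0983 -0.1749 -0.8206]
Step 8: x=[5.4466 10.0472 16.8993 20.4069] v=[-0.1663 -0.6590 -0.8755 -0.2991]
Max displacement = 3.5931

Answer: 3.5931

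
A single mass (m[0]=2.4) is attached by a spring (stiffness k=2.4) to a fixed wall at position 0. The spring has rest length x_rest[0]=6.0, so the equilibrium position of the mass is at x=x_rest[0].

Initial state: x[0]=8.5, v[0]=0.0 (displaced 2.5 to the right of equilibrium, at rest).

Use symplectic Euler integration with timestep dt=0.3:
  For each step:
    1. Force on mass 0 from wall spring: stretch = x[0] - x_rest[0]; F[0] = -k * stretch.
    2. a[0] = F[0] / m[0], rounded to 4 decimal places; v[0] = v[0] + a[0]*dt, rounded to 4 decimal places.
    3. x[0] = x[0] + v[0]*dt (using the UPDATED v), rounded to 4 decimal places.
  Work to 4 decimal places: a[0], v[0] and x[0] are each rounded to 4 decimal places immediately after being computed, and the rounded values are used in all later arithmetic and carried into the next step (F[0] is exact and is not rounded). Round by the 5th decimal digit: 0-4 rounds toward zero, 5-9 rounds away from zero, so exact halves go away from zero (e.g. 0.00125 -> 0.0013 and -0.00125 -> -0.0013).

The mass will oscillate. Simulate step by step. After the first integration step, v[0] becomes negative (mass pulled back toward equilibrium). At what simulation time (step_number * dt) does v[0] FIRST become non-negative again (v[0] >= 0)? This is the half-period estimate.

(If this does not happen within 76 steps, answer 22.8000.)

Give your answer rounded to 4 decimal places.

Step 0: x=[8.5000] v=[0.0000]
Step 1: x=[8.2750] v=[-0.7500]
Step 2: x=[7.8453] v=[-1.4325]
Step 3: x=[7.2495] v=[-1.9861]
Step 4: x=[6.5412] v=[-2.3610]
Step 5: x=[5.7842] v=[-2.5234]
Step 6: x=[5.0466] v=[-2.4587]
Step 7: x=[4.3948] v=[-2.1727]
Step 8: x=[3.8875] v=[-1.6911]
Step 9: x=[3.5703] v=[-1.0574]
Step 10: x=[3.4718] v=[-0.3285]
Step 11: x=[3.6008] v=[0.4300]
First v>=0 after going negative at step 11, time=3.3000

Answer: 3.3000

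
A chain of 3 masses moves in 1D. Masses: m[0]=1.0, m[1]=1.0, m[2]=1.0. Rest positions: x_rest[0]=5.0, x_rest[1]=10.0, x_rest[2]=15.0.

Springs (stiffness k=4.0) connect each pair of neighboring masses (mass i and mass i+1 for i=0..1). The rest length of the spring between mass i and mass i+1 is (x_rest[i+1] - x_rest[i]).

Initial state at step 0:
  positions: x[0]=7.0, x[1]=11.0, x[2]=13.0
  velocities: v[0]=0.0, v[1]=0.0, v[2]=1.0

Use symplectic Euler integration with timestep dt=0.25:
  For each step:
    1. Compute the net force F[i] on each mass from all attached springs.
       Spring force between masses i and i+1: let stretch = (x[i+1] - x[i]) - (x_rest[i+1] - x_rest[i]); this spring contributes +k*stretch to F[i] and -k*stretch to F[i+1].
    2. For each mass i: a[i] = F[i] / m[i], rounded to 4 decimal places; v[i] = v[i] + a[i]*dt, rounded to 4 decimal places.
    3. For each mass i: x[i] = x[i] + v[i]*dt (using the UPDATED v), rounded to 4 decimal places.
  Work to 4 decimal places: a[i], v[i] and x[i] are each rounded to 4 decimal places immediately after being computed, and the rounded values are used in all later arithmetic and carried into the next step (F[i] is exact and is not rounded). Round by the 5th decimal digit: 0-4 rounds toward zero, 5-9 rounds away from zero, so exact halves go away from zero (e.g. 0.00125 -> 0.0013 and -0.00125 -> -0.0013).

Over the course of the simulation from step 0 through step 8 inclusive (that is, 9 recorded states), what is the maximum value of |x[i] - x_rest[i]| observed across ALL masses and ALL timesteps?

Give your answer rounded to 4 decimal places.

Answer: 2.7002

Derivation:
Step 0: x=[7.0000 11.0000 13.0000] v=[0.0000 0.0000 1.0000]
Step 1: x=[6.7500 10.5000 14.0000] v=[-1.0000 -2.0000 4.0000]
Step 2: x=[6.1875 9.9375 15.3750] v=[-2.2500 -2.2500 5.5000]
Step 3: x=[5.3125 9.7969 16.6406] v=[-3.5000 -0.5625 5.0625]
Step 4: x=[4.3086 10.2461 17.4453] v=[-4.0156 1.7968 3.2188]
Step 5: x=[3.5391 11.0107 17.7002] v=[-3.0781 3.0585 1.0196]
Step 6: x=[3.3875 11.5798 17.5327] v=[-0.6065 2.2764 -0.6699]
Step 7: x=[4.0340 11.5891 17.1270] v=[2.5858 0.0370 -1.6228]
Step 8: x=[5.3192 11.0941 16.5868] v=[5.1409 -1.9802 -2.1607]
Max displacement = 2.7002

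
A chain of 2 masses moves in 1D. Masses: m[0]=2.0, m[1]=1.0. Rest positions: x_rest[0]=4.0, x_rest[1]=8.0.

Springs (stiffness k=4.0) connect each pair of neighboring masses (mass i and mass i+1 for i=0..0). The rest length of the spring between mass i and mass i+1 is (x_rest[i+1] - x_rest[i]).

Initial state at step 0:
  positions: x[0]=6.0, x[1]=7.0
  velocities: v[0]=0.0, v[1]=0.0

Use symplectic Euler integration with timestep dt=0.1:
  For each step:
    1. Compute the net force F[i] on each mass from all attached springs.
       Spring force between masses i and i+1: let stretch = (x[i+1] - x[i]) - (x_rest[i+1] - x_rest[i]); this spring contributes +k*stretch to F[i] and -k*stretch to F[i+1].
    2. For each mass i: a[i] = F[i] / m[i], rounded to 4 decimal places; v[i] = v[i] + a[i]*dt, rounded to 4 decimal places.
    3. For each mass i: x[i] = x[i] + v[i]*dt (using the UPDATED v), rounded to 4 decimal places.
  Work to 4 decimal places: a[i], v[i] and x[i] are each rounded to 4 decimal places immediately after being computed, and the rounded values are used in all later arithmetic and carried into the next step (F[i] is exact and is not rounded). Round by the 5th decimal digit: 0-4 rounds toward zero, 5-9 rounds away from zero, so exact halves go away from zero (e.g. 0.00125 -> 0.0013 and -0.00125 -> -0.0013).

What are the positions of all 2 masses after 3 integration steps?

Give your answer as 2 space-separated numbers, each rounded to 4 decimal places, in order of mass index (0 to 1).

Answer: 5.6578 7.6844

Derivation:
Step 0: x=[6.0000 7.0000] v=[0.0000 0.0000]
Step 1: x=[5.9400 7.1200] v=[-0.6000 1.2000]
Step 2: x=[5.8236 7.3528] v=[-1.1640 2.3280]
Step 3: x=[5.6578 7.6844] v=[-1.6582 3.3163]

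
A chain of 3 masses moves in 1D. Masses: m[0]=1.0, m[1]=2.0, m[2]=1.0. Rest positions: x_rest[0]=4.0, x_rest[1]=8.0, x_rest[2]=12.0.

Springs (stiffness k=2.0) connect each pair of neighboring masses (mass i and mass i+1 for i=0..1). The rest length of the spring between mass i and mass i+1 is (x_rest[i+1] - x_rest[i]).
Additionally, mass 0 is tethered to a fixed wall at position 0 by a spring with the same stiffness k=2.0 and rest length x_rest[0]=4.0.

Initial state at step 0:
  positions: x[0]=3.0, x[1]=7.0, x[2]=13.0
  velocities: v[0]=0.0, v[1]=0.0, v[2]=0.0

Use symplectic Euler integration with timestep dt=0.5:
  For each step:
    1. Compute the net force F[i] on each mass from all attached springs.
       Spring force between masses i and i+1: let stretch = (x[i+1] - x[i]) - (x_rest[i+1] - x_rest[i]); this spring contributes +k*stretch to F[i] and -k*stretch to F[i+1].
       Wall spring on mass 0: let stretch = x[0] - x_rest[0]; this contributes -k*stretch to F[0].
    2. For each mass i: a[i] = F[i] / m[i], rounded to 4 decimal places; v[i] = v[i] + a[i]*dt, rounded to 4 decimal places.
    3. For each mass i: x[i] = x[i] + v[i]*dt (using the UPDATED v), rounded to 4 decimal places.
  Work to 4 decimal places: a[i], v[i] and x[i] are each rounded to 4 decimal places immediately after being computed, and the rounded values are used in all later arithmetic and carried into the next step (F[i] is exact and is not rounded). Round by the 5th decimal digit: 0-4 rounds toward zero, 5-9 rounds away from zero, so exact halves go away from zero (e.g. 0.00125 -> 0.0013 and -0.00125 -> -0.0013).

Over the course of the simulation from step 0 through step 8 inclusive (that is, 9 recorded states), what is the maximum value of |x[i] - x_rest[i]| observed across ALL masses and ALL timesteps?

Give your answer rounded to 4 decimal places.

Step 0: x=[3.0000 7.0000 13.0000] v=[0.0000 0.0000 0.0000]
Step 1: x=[3.5000 7.5000 12.0000] v=[1.0000 1.0000 -2.0000]
Step 2: x=[4.2500 8.1250 10.7500] v=[1.5000 1.2500 -2.5000]
Step 3: x=[4.8125 8.4375 10.1875] v=[1.1250 0.6250 -1.1250]
Step 4: x=[4.7813 8.2813 10.7500] v=[-0.0625 -0.3125 1.1250]
Step 5: x=[4.1094 7.8672 12.0782] v=[-1.3438 -0.8282 2.6563]
Step 6: x=[3.2617 7.5664 13.3009] v=[-1.6954 -0.6016 2.4453]
Step 7: x=[2.9355 7.6231 13.6563] v=[-0.6524 0.1133 0.7108]
Step 8: x=[3.4854 8.0162 12.9951] v=[1.0997 0.7861 -1.3224]
Max displacement = 1.8125

Answer: 1.8125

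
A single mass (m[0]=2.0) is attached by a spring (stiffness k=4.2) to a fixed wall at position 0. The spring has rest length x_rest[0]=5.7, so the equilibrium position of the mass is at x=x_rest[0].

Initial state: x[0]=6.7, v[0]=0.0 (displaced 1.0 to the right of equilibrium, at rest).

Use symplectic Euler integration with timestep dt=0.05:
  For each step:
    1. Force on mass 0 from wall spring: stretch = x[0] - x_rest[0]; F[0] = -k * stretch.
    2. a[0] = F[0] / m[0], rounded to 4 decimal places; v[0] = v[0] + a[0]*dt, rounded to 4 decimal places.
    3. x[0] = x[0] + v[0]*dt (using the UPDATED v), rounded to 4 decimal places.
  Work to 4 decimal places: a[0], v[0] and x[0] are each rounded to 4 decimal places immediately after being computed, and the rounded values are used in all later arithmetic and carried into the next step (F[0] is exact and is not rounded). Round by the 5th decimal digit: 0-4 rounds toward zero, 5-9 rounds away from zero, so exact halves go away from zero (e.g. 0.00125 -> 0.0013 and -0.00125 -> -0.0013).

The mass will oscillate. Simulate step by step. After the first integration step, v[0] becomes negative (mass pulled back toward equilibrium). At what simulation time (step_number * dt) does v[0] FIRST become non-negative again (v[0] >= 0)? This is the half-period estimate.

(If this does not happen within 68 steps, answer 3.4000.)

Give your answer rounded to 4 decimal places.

Answer: 2.2000

Derivation:
Step 0: x=[6.7000] v=[0.0000]
Step 1: x=[6.6948] v=[-0.1050]
Step 2: x=[6.6843] v=[-0.2095]
Step 3: x=[6.6687] v=[-0.3129]
Step 4: x=[6.6480] v=[-0.4146]
Step 5: x=[6.6223] v=[-0.5141]
Step 6: x=[6.5918] v=[-0.6109]
Step 7: x=[6.5566] v=[-0.7045]
Step 8: x=[6.5169] v=[-0.7944]
Step 9: x=[6.4729] v=[-0.8802]
Step 10: x=[6.4248] v=[-0.9614]
Step 11: x=[6.3729] v=[-1.0375]
Step 12: x=[6.3175] v=[-1.1082]
Step 13: x=[6.2589] v=[-1.1730]
Step 14: x=[6.1973] v=[-1.2317]
Step 15: x=[6.1331] v=[-1.2839]
Step 16: x=[6.0666] v=[-1.3294]
Step 17: x=[5.9982] v=[-1.3679]
Step 18: x=[5.9282] v=[-1.3992]
Step 19: x=[5.8570] v=[-1.4232]
Step 20: x=[5.7850] v=[-1.4397]
Step 21: x=[5.7126] v=[-1.4486]
Step 22: x=[5.6401] v=[-1.4499]
Step 23: x=[5.5679] v=[-1.4436]
Step 24: x=[5.4964] v=[-1.4297]
Step 25: x=[5.4260] v=[-1.4083]
Step 26: x=[5.3570] v=[-1.3795]
Step 27: x=[5.2898] v=[-1.3435]
Step 28: x=[5.2248] v=[-1.3004]
Step 29: x=[5.1623] v=[-1.2505]
Step 30: x=[5.1026] v=[-1.1940]
Step 31: x=[5.0460] v=[-1.1313]
Step 32: x=[4.9929] v=[-1.0626]
Step 33: x=[4.9435] v=[-0.9884]
Step 34: x=[4.8981] v=[-0.9090]
Step 35: x=[4.8569] v=[-0.8248]
Step 36: x=[4.8201] v=[-0.7363]
Step 37: x=[4.7879] v=[-0.6439]
Step 38: x=[4.7605] v=[-0.5481]
Step 39: x=[4.7380] v=[-0.4495]
Step 40: x=[4.7206] v=[-0.3485]
Step 41: x=[4.7083] v=[-0.2457]
Step 42: x=[4.7012] v=[-0.1416]
Step 43: x=[4.6994] v=[-0.0367]
Step 44: x=[4.7028] v=[0.0684]
First v>=0 after going negative at step 44, time=2.2000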